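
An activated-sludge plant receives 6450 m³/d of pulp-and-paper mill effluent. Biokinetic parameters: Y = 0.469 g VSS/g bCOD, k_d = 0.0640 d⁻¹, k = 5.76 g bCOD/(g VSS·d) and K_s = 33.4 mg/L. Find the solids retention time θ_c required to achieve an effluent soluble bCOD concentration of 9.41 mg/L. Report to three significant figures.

θ_c ≈ 1.89 d

From 1/θ_c = Y·k·S/(K_s + S) − k_d: Y·k·S/(K_s+S) = 0.469 × 5.76 × 9.41 / (33.4 + 9.41) = 0.5938 d⁻¹.
θ_c = 1/(μ − k_d) = 1/(0.5938 − 0.0640) = 1/0.5298 = 1.888 d.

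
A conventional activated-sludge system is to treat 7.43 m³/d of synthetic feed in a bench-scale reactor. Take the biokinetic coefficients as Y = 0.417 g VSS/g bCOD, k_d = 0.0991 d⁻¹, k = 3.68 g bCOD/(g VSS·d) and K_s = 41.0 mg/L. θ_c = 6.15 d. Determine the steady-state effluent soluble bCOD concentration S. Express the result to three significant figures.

S ≈ 8.43 mg/L

Effluent substrate depends only on kinetics and SRT: S = K_s(1 + k_d θ_c) / [θ_c(Yk − k_d) − 1] = 41.0 × (1 + 0.0991 × 6.15) / [6.15 × (0.417 × 3.68 − 0.0991) − 1] = 65.99 / 7.828 = 8.430 mg/L.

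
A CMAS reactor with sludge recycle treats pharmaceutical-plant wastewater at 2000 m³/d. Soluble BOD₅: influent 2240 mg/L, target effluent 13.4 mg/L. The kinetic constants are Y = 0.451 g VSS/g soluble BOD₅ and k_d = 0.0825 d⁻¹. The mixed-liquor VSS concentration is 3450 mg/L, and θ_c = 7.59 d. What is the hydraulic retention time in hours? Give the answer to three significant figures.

τ ≈ 32.6 h

Rearranging the biomass balance for a CMAS with decay, V = Y·Q·ΔS·θ_c / [X·(1+k_d θ_c)] = 0.451 × 2000 × (2240 − 13.4) × 7.59 / [3450 × (1 + 0.0825 × 7.59)] = 1.52×10^7 / 5610 = 2717 m³.
τ = V/Q = 2717/2000 = 1.359 d, or 32.61 h.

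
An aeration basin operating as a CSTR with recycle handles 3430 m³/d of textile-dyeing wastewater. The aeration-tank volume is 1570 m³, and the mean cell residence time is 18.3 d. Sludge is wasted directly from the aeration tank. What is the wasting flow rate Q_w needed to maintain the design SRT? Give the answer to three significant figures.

Q_w ≈ 85.8 m³/d

For wasting at MLVSS concentration, Q_w = V/θ_c = 1570/18.3 = 85.79 m³/d.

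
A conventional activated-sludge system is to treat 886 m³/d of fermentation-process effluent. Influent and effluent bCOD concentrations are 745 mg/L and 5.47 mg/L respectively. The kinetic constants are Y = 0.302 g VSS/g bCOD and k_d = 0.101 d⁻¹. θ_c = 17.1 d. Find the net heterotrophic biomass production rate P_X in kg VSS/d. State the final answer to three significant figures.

P_X ≈ 72.6 kg VSS/d

Y_obs = Y / (1 + k_d θ_c) = 0.302 / (1 + 0.101 × 17.1) = 0.302 / 2.727 = 0.1107.
ΔS = 745 − 5.47 = 739.5 mg/L, so the substrate removal rate is 886 × 739.5/1000 = 655.2 kg bCOD/d.
Biomass produced: P_X = Y_obs·Q·ΔS = 0.1107 × 655.2 ≈ 72.56 kg VSS/d.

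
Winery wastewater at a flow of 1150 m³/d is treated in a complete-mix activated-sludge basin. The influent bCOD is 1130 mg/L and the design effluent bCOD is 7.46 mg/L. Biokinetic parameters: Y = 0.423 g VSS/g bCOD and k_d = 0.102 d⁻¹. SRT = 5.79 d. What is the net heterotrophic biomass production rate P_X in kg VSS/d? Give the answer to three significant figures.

The observed yield is Y_obs = Y/(1 + k_d·θ_c) = 0.423 / (1 + 0.102 × 5.79) = 0.423 / 1.591 = 0.2659 g VSS per g bCOD removed.
Substrate removed = Q·(S₀ − S) = 1150 m³/d × (1130 − 7.46) g/m³ = 1.29×10^6 g/d = 1291 kg/d.
Biomass produced: P_X = Y_obs·Q·ΔS = 0.2659 × 1291 ≈ 343.3 kg VSS/d.

P_X ≈ 343 kg VSS/d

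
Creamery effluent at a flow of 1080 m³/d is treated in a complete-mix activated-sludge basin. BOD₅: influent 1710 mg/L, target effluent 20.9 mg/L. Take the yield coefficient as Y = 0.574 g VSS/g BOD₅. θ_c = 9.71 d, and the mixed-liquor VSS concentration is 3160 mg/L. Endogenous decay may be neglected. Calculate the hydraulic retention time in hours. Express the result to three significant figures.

With k_d = 0 the design equation reduces to V = Y Q (S₀−S) θ_c / X = 0.574 × 1080 × (1710 − 20.9) × 9.71 / 3160 = 3218 m³.
HRT = V/Q = 3218 m³ / 1080 m³·d⁻¹ = 2.979 d × 24 = 71.50 h.

τ ≈ 71.5 h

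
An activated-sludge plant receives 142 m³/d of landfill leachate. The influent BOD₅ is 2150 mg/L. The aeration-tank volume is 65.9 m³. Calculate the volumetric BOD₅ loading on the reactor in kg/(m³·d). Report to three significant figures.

Volumetric loading L_v = Q·S₀ / V = 142 × 2150 g/m³ / 65.90 m³ = 4633 g/(m³·d) = 4.633 kg BOD₅/(m³·d).

L_v ≈ 4.63 kg BOD₅/(m³·d)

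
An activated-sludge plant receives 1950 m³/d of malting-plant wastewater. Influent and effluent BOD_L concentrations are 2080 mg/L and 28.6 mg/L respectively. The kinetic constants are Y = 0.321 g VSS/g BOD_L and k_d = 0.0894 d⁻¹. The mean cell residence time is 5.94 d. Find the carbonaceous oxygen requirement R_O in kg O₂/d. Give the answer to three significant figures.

Observed yield with endogenous decay: Y_obs = Y / (1 + k_d·θ_c) = 0.321 / (1 + 0.0894 × 5.94) = 0.321 / 1.531 = 0.2097 g VSS/g BOD_L.
Q·(S₀ − S) = 1950 × (2080 − 28.6) × 10⁻³ = 4000 kg/d removed.
Biomass synthesised: P_X = Y_obs × 4000 = 838.7 kg VSS/d.
R_O = Q·ΔS − 1.42 P_X = 4000 − 1191 = 2809 kg O₂/d.

R_O ≈ 2810 kg O₂/d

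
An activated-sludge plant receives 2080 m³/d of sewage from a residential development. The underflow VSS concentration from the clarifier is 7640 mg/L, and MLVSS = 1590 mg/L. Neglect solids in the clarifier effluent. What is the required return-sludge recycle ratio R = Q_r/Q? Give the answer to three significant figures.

R ≈ 0.263

R = Q_r/Q = X/(X_r − X) = 1590 / (7640 − 1590) = 0.2628.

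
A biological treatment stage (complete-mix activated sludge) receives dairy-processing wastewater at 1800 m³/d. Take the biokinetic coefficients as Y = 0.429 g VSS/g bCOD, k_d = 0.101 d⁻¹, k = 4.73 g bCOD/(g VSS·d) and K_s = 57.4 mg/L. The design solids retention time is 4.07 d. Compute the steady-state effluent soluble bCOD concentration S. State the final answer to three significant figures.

From the Monod/SRT balance for a CMAS, S = K_s·(1+k_d θ_c)/[θ_c·(Y k − k_d) − 1] = 57.4 × (1 + 0.101 × 4.07) / [4.07 × (0.429 × 4.73 − 0.101) − 1] = 81.00 / 6.848 = 11.83 mg/L.

S ≈ 11.8 mg/L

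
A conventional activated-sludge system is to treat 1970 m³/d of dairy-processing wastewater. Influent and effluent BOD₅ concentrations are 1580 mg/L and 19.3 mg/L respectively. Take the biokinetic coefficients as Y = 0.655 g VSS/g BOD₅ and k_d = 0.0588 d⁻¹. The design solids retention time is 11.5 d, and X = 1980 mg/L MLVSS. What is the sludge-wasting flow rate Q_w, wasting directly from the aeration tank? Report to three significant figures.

Q_w ≈ 607 m³/d

Steady-state biomass mass balance: V·X·(1 + k_d·θ_c) = Y·Q·(S₀ − S)·θ_c, so V = 0.655 × 1970 × (1580 − 19.3) × 11.5 / [1980 × (1 + 0.0588 × 11.5)] = 2.32×10^7 / 3319 = 6978 m³.
Wasting from the aeration tank: Q_w = V / θ_c = 6978 / 11.5 = 606.8 m³/d.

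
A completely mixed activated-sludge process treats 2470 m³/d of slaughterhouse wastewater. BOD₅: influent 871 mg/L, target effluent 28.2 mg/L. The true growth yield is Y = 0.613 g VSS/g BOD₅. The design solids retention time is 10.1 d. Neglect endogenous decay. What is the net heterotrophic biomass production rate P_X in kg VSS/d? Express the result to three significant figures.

P_X ≈ 1280 kg VSS/d

Since k_d ≈ 0, Y_obs = Y = 0.613 g VSS/g BOD₅.
Mass of BOD₅ removed per day: Q(S₀ − S) = 2470 × 842.8 g/m³ = 2082 kg/d.
So the net sludge growth is P_X = 0.6130 × 2082 = 1276 kg VSS/d.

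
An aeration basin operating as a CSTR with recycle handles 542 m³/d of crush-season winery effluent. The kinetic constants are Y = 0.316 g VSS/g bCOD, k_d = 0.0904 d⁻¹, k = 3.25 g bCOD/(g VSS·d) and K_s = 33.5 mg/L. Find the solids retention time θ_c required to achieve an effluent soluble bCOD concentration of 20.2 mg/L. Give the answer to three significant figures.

From 1/θ_c = Y·k·S/(K_s + S) − k_d: Y·k·S/(K_s+S) = 0.316 × 3.25 × 20.2 / (33.5 + 20.2) = 0.3863 d⁻¹.
Then 1/θ_c = μ − k_d = 0.3863 − 0.0904 = 0.2959 d⁻¹, giving θ_c = 3.379 d.

θ_c ≈ 3.38 d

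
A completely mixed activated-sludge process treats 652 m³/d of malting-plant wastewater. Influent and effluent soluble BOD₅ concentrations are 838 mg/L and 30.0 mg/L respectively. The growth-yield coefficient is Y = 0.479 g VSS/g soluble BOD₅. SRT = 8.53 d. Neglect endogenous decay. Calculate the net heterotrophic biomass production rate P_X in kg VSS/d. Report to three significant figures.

Since k_d ≈ 0, Y_obs = Y = 0.479 g VSS/g soluble BOD₅.
Mass of soluble BOD₅ removed per day: Q(S₀ − S) = 652 × 808.0 g/m³ = 526.8 kg/d.
Biomass produced: P_X = Y_obs·Q·ΔS = 0.4790 × 526.8 ≈ 252.3 kg VSS/d.

P_X ≈ 252 kg VSS/d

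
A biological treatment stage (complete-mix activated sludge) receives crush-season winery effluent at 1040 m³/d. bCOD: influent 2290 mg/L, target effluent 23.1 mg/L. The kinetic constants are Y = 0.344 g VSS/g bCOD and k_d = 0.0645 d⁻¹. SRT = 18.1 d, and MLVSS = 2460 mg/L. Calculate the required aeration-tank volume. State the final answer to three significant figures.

V ≈ 2750 m³

From the SRT design equation V = Y Q (S₀−S) θ_c / [X (1 + k_d θ_c)] = 0.344 × 1040 × (2290 − 23.1) × 18.1 / [2460 × (1 + 0.0645 × 18.1)] = 1.47×10^7 / 5332 = 2753 m³.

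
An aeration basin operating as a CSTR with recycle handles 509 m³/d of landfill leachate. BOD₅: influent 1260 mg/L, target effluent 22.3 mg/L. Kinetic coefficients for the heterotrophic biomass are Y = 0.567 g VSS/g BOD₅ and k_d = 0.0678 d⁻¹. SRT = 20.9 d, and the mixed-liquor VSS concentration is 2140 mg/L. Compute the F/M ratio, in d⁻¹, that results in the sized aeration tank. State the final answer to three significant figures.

Steady-state biomass mass balance: V·X·(1 + k_d·θ_c) = Y·Q·(S₀ − S)·θ_c, so V = 0.567 × 509 × (1260 − 22.3) × 20.9 / [2140 × (1 + 0.0678 × 20.9)] = 7.47×10^6 / 5172 = 1443 m³.
F/M = applied load / biomass = Q·S₀/(V·X) = 509 × 1260 / (1443 × 2140) = 0.2076 d⁻¹.

F/M ≈ 0.208 d⁻¹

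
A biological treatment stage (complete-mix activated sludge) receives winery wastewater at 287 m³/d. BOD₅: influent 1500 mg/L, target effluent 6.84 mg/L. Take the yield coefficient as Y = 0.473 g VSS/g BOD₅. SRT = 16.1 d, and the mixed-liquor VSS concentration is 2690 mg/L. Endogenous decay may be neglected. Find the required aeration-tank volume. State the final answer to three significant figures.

Biomass mass balance (decay neglected): V·X = Y·Q·(S₀ − S)·θ_c, so V = 0.473 × 287 × (1500 − 6.84) × 16.1 / 2690 = 1213 m³.

V ≈ 1210 m³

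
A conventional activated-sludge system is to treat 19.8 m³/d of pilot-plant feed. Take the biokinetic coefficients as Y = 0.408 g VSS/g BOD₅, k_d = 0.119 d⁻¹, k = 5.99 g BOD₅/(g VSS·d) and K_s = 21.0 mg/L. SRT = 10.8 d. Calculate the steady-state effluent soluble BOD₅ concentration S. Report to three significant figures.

S ≈ 1.99 mg/L

For a completely mixed reactor with recycle the Lawrence–McCarty relation gives S = K_s·(1 + k_d·θ_c) / [θ_c·(Y·k − k_d) − 1] = 21.0 × (1 + 0.119 × 10.8) / [10.8 × (0.408 × 5.99 − 0.119) − 1] = 47.99 / 24.11 = 1.990 mg/L.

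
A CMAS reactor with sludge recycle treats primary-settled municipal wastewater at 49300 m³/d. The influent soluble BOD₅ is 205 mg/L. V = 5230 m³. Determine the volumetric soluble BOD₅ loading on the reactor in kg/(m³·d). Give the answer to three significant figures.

Volumetric loading L_v = Q·S₀ / V = 49300 × 205 g/m³ / 5230 m³ = 1932 g/(m³·d) = 1.932 kg soluble BOD₅/(m³·d).

L_v ≈ 1.93 kg soluble BOD₅/(m³·d)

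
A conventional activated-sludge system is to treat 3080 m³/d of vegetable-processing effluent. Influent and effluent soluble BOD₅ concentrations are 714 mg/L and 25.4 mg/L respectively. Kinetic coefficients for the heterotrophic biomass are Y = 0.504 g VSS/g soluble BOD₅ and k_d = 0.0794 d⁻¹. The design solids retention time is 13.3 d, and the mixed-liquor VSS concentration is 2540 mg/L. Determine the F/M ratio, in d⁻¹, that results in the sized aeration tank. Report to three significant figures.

Rearranging the biomass balance for a CMAS with decay, V = Y·Q·ΔS·θ_c / [X·(1+k_d θ_c)] = 0.504 × 3080 × (714 − 25.4) × 13.3 / [2540 × (1 + 0.0794 × 13.3)] = 1.42×10^7 / 5222 = 2722 m³.
Food-to-microorganism ratio F/M = Q S₀ / (V X) = 3080 × 714 / (2722 × 2540) = 0.3180 d⁻¹.

F/M ≈ 0.318 d⁻¹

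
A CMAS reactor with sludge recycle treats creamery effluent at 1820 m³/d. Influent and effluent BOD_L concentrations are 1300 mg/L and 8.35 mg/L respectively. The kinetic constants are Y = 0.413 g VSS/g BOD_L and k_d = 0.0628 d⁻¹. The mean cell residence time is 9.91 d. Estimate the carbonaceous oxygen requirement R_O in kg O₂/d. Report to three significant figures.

R_O ≈ 1500 kg O₂/d

The observed yield is Y_obs = Y/(1 + k_d·θ_c) = 0.413 / (1 + 0.0628 × 9.91) = 0.413 / 1.622 = 0.2546 g VSS per g BOD_L removed.
Substrate removed = Q·(S₀ − S) = 1820 m³/d × (1300 − 8.35) g/m³ = 2.35×10^6 g/d = 2351 kg/d.
P_X = Y_obs·Q·(S₀ − S) = 0.2546 × 2351 = 598.4 kg VSS/d.
Carbonaceous O₂ demand = substrate oxidised − cell-mass equivalent = 2351 − 1.42 × 598.4 = 1501 kg O₂/d.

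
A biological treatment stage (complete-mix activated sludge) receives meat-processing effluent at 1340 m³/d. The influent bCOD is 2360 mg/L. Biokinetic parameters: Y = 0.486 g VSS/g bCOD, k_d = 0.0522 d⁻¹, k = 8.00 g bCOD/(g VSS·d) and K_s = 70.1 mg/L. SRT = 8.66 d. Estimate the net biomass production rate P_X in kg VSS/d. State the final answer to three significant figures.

P_X ≈ 1060 kg VSS/d

For a completely mixed reactor with recycle the Lawrence–McCarty relation gives S = K_s·(1 + k_d·θ_c) / [θ_c·(Y·k − k_d) − 1] = 70.1 × (1 + 0.0522 × 8.66) / [8.66 × (0.486 × 8.00 − 0.0522) − 1] = 101.8 / 32.22 = 3.159 mg/L.
Observed yield with endogenous decay: Y_obs = Y / (1 + k_d·θ_c) = 0.486 / (1 + 0.0522 × 8.66) = 0.486 / 1.452 = 0.3347 g VSS/g bCOD.
Mass of bCOD removed per day: Q(S₀ − S) = 1340 × 2357 g/m³ = 3158 kg/d.
P_X = Y_obs · Q(S₀ − S) = 0.3347 × 3158 = 1057 kg VSS/d.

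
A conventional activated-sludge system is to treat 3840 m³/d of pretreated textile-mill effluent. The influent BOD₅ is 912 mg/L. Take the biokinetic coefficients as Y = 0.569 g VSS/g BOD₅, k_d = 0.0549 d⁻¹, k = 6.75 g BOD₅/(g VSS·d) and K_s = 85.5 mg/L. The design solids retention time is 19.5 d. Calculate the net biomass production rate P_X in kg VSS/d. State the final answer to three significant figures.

For a completely mixed reactor with recycle the Lawrence–McCarty relation gives S = K_s·(1 + k_d·θ_c) / [θ_c·(Y·k − k_d) − 1] = 85.5 × (1 + 0.0549 × 19.5) / [19.5 × (0.569 × 6.75 − 0.0549) − 1] = 177.0 / 72.82 = 2.431 mg/L.
The observed yield is Y_obs = Y/(1 + k_d·θ_c) = 0.569 / (1 + 0.0549 × 19.5) = 0.569 / 2.071 = 0.2748 g VSS per g BOD₅ removed.
ΔS = 912 − 2.43 = 909.6 mg/L, so the substrate removal rate is 3840 × 909.6/1000 = 3493 kg BOD₅/d.
P_X = Y_obs · Q(S₀ − S) = 0.2748 × 3493 = 959.8 kg VSS/d.

P_X ≈ 960 kg VSS/d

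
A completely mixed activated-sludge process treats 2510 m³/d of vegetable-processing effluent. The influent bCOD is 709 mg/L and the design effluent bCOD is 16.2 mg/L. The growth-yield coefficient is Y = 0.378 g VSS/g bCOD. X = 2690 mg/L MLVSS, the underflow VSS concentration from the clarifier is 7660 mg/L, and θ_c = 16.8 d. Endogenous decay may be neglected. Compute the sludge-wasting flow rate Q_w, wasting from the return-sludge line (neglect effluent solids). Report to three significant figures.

Q_w ≈ 85.8 m³/d

Biomass mass balance (decay neglected): V·X = Y·Q·(S₀ − S)·θ_c, so V = 0.378 × 2510 × (709 − 16.2) × 16.8 / 2690 = 4105 m³.
Wasting from the return line (neglecting effluent solids): Q_w = V·X / (θ_c·X_r) = 4105 × 2690 / (16.8 × 7660) = 85.81 m³/d.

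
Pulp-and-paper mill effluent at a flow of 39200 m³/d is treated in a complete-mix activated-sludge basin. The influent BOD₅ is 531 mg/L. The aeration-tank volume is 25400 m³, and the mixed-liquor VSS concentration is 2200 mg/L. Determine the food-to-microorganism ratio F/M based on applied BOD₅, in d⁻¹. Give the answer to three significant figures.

F/M = Q·S₀ / (V·X) = 39200 × 531 / (25400 × 2200) = 0.3725 g BOD₅·(g VSS·d)⁻¹.

F/M ≈ 0.372 d⁻¹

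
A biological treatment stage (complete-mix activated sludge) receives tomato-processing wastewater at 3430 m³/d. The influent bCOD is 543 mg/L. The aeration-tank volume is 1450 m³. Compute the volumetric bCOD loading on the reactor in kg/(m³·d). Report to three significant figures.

L_v ≈ 1.28 kg bCOD/(m³·d)

Volumetric loading L_v = Q·S₀ / V = 3430 × 543 g/m³ / 1450 m³ = 1284 g/(m³·d) = 1.284 kg bCOD/(m³·d).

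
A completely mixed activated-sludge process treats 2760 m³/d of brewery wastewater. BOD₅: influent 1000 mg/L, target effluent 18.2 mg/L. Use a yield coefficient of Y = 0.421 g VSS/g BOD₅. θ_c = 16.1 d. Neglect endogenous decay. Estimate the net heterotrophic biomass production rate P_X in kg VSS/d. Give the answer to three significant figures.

P_X ≈ 1140 kg VSS/d

With endogenous decay neglected, the observed yield equals the true yield: Y_obs = Y = 0.421 g VSS/g BOD₅.
Mass of BOD₅ removed per day: Q(S₀ − S) = 2760 × 981.8 g/m³ = 2710 kg/d.
Biomass produced: P_X = Y_obs·Q·ΔS = 0.4210 × 2710 ≈ 1141 kg VSS/d.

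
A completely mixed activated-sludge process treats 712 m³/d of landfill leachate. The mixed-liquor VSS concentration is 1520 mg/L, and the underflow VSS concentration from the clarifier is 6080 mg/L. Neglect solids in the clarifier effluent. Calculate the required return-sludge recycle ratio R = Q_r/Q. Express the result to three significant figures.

R ≈ 0.333

Mass balance around the secondary clarifier (neglecting effluent solids): R = X / (X_r − X) = 1520 / (6080 − 1520) = 0.3333.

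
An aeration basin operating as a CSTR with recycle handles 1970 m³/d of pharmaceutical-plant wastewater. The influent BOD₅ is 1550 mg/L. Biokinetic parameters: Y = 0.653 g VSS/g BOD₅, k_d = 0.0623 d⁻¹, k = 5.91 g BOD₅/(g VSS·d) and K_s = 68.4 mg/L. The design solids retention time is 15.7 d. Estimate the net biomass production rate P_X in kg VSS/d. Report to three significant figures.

P_X ≈ 1010 kg VSS/d

From the Monod/SRT balance for a CMAS, S = K_s·(1+k_d θ_c)/[θ_c·(Y k − k_d) − 1] = 68.4 × (1 + 0.0623 × 15.7) / [15.7 × (0.653 × 5.91 − 0.0623) − 1] = 135.3 / 58.61 = 2.308 mg/L.
Observed yield with endogenous decay: Y_obs = Y / (1 + k_d·θ_c) = 0.653 / (1 + 0.0623 × 15.7) = 0.653 / 1.978 = 0.3301 g VSS/g BOD₅.
ΔS = 1550 − 2.31 = 1548 mg/L, so the substrate removal rate is 1970 × 1548/1000 = 3049 kg BOD₅/d.
Biomass produced: P_X = Y_obs·Q·ΔS = 0.3301 × 3049 ≈ 1006 kg VSS/d.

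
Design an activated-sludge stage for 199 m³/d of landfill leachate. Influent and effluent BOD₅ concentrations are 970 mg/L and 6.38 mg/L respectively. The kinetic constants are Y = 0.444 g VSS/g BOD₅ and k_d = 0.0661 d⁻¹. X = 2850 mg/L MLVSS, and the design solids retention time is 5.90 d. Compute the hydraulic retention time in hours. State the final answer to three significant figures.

τ ≈ 15.3 h

Rearranging the biomass balance for a CMAS with decay, V = Y·Q·ΔS·θ_c / [X·(1+k_d θ_c)] = 0.444 × 199 × (970 − 6.38) × 5.90 / [2850 × (1 + 0.0661 × 5.90)] = 5.02×10^5 / 3961 = 126.8 m³.
Hydraulic retention time τ = V/Q = 126.8 / 199 = 0.6372 d = 15.29 h.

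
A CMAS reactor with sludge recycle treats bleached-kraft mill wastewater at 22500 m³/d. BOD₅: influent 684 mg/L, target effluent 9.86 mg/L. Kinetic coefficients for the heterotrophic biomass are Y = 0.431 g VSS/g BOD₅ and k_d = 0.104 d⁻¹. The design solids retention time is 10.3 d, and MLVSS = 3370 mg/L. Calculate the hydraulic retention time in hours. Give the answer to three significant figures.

From the SRT design equation V = Y Q (S₀−S) θ_c / [X (1 + k_d θ_c)] = 0.431 × 22500 × (684 − 9.86) × 10.3 / [3370 × (1 + 0.104 × 10.3)] = 6.73×10^7 / 6980 = 9647 m³.
HRT = V/Q = 9647 m³ / 22500 m³·d⁻¹ = 0.4288 d × 24 = 10.29 h.

τ ≈ 10.3 h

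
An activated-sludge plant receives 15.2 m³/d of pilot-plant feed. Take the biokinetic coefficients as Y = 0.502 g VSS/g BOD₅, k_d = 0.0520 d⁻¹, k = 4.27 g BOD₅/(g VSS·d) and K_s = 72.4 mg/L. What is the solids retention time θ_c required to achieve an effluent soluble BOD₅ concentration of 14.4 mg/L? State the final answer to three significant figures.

Specific growth rate at S = 14.4 mg/L: μ = YkS/(K_s+S) = 0.502·4.27·14.4/(72.4+14.4) = 0.3556 d⁻¹.
1/θ_c = 0.3556 − 0.0520 = 0.3036 d⁻¹, so θ_c = 3.294 d.

θ_c ≈ 3.29 d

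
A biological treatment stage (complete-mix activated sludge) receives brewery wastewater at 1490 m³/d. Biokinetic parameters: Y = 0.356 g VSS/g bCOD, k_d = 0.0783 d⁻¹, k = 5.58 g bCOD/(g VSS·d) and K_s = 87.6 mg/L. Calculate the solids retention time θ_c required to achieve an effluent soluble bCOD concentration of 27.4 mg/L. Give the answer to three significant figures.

θ_c ≈ 2.53 d

From 1/θ_c = Y·k·S/(K_s + S) − k_d: Y·k·S/(K_s+S) = 0.356 × 5.58 × 27.4 / (87.6 + 27.4) = 0.4733 d⁻¹.
θ_c = 1/(μ − k_d) = 1/(0.4733 − 0.0783) = 1/0.3950 = 2.532 d.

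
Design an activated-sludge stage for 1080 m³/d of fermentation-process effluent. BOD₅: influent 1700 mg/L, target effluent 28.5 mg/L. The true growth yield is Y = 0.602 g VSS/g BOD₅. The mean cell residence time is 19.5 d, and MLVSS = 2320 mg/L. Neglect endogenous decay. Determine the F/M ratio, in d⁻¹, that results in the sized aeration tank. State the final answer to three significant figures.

F/M ≈ 0.0866 d⁻¹

V·X = Y·Q·ΔS·θ_c gives V = 0.602 × 1080 × (1700 − 28.5) × 19.5 / 2320 = 9134 m³.
Food-to-microorganism ratio F/M = Q S₀ / (V X) = 1080 × 1700 / (9134 × 2320) = 0.08664 d⁻¹.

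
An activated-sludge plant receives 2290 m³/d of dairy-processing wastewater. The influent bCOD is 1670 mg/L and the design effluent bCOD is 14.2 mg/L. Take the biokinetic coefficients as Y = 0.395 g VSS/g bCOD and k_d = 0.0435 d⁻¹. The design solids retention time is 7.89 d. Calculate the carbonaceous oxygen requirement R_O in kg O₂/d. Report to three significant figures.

Observed yield with endogenous decay: Y_obs = Y / (1 + k_d·θ_c) = 0.395 / (1 + 0.0435 × 7.89) = 0.395 / 1.343 = 0.2941 g VSS/g bCOD.
Q·(S₀ − S) = 2290 × (1670 − 14.2) × 10⁻³ = 3792 kg/d removed.
Biomass synthesised: P_X = Y_obs × 3792 = 1115 kg VSS/d.
R_O = Q·(S₀ − S) − 1.42·P_X = 3792 − 1.42 × 1115 = 2208 kg O₂/d.

R_O ≈ 2210 kg O₂/d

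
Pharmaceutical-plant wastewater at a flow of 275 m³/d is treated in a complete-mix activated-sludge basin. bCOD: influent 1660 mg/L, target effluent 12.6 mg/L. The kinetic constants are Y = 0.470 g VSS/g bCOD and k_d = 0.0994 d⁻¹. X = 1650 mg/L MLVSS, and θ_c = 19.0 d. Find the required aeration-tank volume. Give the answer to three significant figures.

V ≈ 849 m³

From the SRT design equation V = Y Q (S₀−S) θ_c / [X (1 + k_d θ_c)] = 0.470 × 275 × (1660 − 12.6) × 19.0 / [1650 × (1 + 0.0994 × 19.0)] = 4.05×10^6 / 4766 = 848.8 m³.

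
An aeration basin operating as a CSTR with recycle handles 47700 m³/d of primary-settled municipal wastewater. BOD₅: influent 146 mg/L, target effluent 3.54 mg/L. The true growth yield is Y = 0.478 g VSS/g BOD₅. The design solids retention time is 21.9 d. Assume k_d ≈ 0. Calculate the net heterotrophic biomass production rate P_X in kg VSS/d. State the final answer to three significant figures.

P_X ≈ 3250 kg VSS/d

No decay correction is needed, so Y_obs = Y = 0.478.
Q·(S₀ − S) = 47700 × (146 − 3.54) × 10⁻³ = 6795 kg/d removed.
Net biomass production P_X = Y_obs × Q·(S₀ − S) = 0.4780 × 6795 = 3248 kg VSS/d.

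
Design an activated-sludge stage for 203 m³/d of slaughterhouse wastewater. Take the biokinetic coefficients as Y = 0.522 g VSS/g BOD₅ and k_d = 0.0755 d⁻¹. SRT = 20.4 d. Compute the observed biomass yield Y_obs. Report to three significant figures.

Y_obs = Y / (1 + k_d θ_c) = 0.522 / (1 + 0.0755 × 20.4) = 0.522 / 2.540 = 0.2055.

Y_obs ≈ 0.205 g VSS/g BOD₅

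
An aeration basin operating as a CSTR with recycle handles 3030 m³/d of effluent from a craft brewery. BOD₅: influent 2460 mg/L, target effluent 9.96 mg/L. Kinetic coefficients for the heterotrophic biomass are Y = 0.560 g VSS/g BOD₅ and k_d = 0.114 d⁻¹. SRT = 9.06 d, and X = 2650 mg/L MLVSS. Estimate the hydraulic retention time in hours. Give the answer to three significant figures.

Rearranging the biomass balance for a CMAS with decay, V = Y·Q·ΔS·θ_c / [X·(1+k_d θ_c)] = 0.560 × 3030 × (2460 − 9.96) × 9.06 / [2650 × (1 + 0.114 × 9.06)] = 3.77×10^7 / 5387 = 6992 m³.
τ = V/Q = 6992/3030 = 2.307 d, or 55.38 h.

τ ≈ 55.4 h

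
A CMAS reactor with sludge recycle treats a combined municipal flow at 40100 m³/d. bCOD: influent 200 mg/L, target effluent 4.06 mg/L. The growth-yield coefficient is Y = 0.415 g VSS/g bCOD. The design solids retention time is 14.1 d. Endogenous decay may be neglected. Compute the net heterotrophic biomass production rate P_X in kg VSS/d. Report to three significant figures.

No decay correction is needed, so Y_obs = Y = 0.415.
Mass of bCOD removed per day: Q(S₀ − S) = 40100 × 195.9 g/m³ = 7857 kg/d.
Biomass produced: P_X = Y_obs·Q·ΔS = 0.4150 × 7857 ≈ 3261 kg VSS/d.

P_X ≈ 3260 kg VSS/d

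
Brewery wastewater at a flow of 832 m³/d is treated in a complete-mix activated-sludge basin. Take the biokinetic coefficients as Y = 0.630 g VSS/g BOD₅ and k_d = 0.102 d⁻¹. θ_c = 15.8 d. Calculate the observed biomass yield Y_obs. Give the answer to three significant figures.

The observed yield is Y_obs = Y/(1 + k_d·θ_c) = 0.630 / (1 + 0.102 × 15.8) = 0.630 / 2.612 = 0.2412 g VSS per g BOD₅ removed.

Y_obs ≈ 0.241 g VSS/g BOD₅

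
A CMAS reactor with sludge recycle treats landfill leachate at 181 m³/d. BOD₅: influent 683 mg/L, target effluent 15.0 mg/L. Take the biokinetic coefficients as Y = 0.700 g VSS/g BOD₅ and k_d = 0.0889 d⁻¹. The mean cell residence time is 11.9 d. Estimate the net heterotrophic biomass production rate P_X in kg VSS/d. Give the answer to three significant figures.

P_X ≈ 41.1 kg VSS/d

Observed yield with endogenous decay: Y_obs = Y / (1 + k_d·θ_c) = 0.700 / (1 + 0.0889 × 11.9) = 0.700 / 2.058 = 0.3402 g VSS/g BOD₅.
ΔS = 683 − 15.0 = 668.0 mg/L, so the substrate removal rate is 181 × 668.0/1000 = 120.9 kg BOD₅/d.
Net biomass production P_X = Y_obs × Q·(S₀ − S) = 0.3402 × 120.9 = 41.13 kg VSS/d.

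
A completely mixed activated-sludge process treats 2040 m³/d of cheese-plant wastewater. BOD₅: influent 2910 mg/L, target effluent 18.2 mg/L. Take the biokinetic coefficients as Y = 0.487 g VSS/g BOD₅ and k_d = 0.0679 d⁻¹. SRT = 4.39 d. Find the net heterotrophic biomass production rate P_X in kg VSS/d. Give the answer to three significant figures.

P_X ≈ 2210 kg VSS/d

The observed yield is Y_obs = Y/(1 + k_d·θ_c) = 0.487 / (1 + 0.0679 × 4.39) = 0.487 / 1.298 = 0.3752 g VSS per g BOD₅ removed.
ΔS = 2910 − 18.2 = 2892 mg/L, so the substrate removal rate is 2040 × 2892/1000 = 5899 kg BOD₅/d.
So the net sludge growth is P_X = 0.3752 × 5899 = 2213 kg VSS/d.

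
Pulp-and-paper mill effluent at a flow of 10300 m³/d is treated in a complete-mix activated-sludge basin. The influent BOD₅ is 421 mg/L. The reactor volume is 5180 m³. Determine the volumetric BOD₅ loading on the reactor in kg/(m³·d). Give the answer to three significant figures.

L_v ≈ 0.837 kg BOD₅/(m³·d)

L_v = Q S₀ / V = 10300 × 421 × 10⁻³ / 5180 = 0.8371 kg/(m³·d).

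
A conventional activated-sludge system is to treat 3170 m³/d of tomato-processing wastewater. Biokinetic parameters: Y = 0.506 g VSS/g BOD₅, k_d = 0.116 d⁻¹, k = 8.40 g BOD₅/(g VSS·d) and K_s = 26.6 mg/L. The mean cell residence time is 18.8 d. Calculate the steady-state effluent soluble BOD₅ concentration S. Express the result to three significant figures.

S ≈ 1.10 mg/L

From the Monod/SRT balance for a CMAS, S = K_s·(1+k_d θ_c)/[θ_c·(Y k − k_d) − 1] = 26.6 × (1 + 0.116 × 18.8) / [18.8 × (0.506 × 8.40 − 0.116) − 1] = 84.61 / 76.73 = 1.103 mg/L.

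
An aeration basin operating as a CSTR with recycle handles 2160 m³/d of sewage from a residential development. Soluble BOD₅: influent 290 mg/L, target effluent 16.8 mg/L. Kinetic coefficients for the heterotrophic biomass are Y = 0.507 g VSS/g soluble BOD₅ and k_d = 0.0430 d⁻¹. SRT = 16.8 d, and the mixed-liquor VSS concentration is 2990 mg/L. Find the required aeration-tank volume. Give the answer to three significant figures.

V ≈ 976 m³

Rearranging the biomass balance for a CMAS with decay, V = Y·Q·ΔS·θ_c / [X·(1+k_d θ_c)] = 0.507 × 2160 × (290 − 16.8) × 16.8 / [2990 × (1 + 0.0430 × 16.8)] = 5.03×10^6 / 5150 = 976.0 m³.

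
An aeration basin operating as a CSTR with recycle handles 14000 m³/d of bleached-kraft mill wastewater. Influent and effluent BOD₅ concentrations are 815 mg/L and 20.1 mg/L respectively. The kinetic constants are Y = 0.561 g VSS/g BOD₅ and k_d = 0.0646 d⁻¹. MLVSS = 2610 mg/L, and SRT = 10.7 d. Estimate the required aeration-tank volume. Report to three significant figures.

V ≈ 15100 m³

From the SRT design equation V = Y Q (S₀−S) θ_c / [X (1 + k_d θ_c)] = 0.561 × 14000 × (815 − 20.1) × 10.7 / [2610 × (1 + 0.0646 × 10.7)] = 6.68×10^7 / 4414 = 15134 m³.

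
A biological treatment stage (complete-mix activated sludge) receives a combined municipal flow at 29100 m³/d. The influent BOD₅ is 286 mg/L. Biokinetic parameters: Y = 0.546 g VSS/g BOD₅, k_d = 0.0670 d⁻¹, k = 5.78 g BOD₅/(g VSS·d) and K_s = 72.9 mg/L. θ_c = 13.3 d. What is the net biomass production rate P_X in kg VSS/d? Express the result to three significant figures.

For a completely mixed reactor with recycle the Lawrence–McCarty relation gives S = K_s·(1 + k_d·θ_c) / [θ_c·(Y·k − k_d) − 1] = 72.9 × (1 + 0.0670 × 13.3) / [13.3 × (0.546 × 5.78 − 0.0670) − 1] = 137.9 / 40.08 = 3.439 mg/L.
Correct the yield for decay: Y_obs = Y/(1 + k_d θ_c) = 0.546 / (1 + 0.0670 × 13.3) = 0.546 / 1.891 = 0.2887.
Mass of BOD₅ removed per day: Q(S₀ − S) = 29100 × 282.6 g/m³ = 8222 kg/d.
Net biomass production P_X = Y_obs × Q·(S₀ − S) = 0.2887 × 8222 = 2374 kg VSS/d.

P_X ≈ 2370 kg VSS/d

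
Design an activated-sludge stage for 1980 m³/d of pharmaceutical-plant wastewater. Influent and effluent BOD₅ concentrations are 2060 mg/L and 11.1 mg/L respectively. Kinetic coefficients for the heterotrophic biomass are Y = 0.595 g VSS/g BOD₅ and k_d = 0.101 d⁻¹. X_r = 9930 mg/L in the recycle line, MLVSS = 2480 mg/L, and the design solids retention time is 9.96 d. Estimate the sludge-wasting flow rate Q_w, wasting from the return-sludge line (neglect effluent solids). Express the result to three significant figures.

Steady-state biomass mass balance: V·X·(1 + k_d·θ_c) = Y·Q·(S₀ − S)·θ_c, so V = 0.595 × 1980 × (2060 − 11.1) × 9.96 / [2480 × (1 + 0.101 × 9.96)] = 2.4×10^7 / 4975 = 4833 m³.
θ_c = V·X/(Q_w·X_r) when wasting from the recycle, so Q_w = V·X/(θ_c·X_r) = 4833 × 2480 / (9.96 × 9930) = 121.2 m³/d.

Q_w ≈ 121 m³/d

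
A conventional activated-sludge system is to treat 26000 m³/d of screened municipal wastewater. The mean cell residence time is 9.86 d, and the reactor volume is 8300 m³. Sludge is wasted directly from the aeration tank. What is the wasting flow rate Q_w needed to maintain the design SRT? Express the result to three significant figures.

Q_w ≈ 842 m³/d

Wasting from the aeration tank: Q_w = V / θ_c = 8300 / 9.86 = 841.8 m³/d.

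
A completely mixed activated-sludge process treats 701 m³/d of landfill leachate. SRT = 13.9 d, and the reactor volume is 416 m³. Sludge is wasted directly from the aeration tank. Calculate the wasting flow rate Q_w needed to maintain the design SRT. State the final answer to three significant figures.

Q_w ≈ 29.9 m³/d

Wasting from the aeration tank: Q_w = V / θ_c = 416.0 / 13.9 = 29.93 m³/d.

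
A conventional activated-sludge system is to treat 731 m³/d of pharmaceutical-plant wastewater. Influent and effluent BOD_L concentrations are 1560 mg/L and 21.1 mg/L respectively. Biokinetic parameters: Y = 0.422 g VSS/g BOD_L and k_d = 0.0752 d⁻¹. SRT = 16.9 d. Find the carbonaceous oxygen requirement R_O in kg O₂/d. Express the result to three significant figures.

R_O ≈ 828 kg O₂/d

Observed yield with endogenous decay: Y_obs = Y / (1 + k_d·θ_c) = 0.422 / (1 + 0.0752 × 16.9) = 0.422 / 2.271 = 0.1858 g VSS/g BOD_L.
Mass of BOD_L removed per day: Q(S₀ − S) = 731 × 1539 g/m³ = 1125 kg/d.
P_X = Y_obs·Q·(S₀ − S) = 0.1858 × 1125 = 209.0 kg VSS/d.
R_O = Q·(S₀ − S) − 1.42·P_X = 1125 − 1.42 × 209.0 = 828.1 kg O₂/d.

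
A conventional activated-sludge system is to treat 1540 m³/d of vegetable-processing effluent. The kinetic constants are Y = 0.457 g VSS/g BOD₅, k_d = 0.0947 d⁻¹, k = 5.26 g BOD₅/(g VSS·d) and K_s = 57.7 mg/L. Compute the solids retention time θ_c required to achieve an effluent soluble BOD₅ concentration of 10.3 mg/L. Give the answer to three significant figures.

Specific growth rate at S = 10.3 mg/L: μ = YkS/(K_s+S) = 0.457·5.26·10.3/(57.7+10.3) = 0.3641 d⁻¹.
Then 1/θ_c = μ − k_d = 0.3641 − 0.0947 = 0.2694 d⁻¹, giving θ_c = 3.712 d.

θ_c ≈ 3.71 d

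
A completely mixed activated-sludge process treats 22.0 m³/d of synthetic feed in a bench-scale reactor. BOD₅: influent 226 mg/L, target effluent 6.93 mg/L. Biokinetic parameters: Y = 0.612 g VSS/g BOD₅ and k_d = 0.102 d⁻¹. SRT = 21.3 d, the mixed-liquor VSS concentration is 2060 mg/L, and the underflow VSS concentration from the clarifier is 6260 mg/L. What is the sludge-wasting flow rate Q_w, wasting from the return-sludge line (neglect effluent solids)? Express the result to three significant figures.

Q_w ≈ 0.149 m³/d

Rearranging the biomass balance for a CMAS with decay, V = Y·Q·ΔS·θ_c / [X·(1+k_d θ_c)] = 0.612 × 22.0 × (226 − 6.93) × 21.3 / [2060 × (1 + 0.102 × 21.3)] = 6.28×10^4 / 6536 = 9.613 m³.
θ_c = V·X/(Q_w·X_r) when wasting from the recycle, so Q_w = V·X/(θ_c·X_r) = 9.613 × 2060 / (21.3 × 6260) = 0.1485 m³/d.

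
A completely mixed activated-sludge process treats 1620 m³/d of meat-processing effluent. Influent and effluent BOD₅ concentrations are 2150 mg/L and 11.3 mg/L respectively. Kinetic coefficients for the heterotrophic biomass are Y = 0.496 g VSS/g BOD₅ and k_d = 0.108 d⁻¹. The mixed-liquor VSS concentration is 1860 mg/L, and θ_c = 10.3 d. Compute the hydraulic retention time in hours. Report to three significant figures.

From the SRT design equation V = Y Q (S₀−S) θ_c / [X (1 + k_d θ_c)] = 0.496 × 1620 × (2150 − 11.3) × 10.3 / [1860 × (1 + 0.108 × 10.3)] = 1.77×10^7 / 3929 = 4505 m³.
Hydraulic retention time τ = V/Q = 4505 / 1620 = 2.781 d = 66.74 h.

τ ≈ 66.7 h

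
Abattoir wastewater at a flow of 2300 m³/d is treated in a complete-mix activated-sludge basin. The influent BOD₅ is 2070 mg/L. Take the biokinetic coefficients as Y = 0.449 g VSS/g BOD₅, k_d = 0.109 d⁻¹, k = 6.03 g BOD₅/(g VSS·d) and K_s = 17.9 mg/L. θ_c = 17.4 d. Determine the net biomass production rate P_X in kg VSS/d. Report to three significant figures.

Effluent substrate depends only on kinetics and SRT: S = K_s(1 + k_d θ_c) / [θ_c(Yk − k_d) − 1] = 17.9 × (1 + 0.109 × 17.4) / [17.4 × (0.449 × 6.03 − 0.109) − 1] = 51.85 / 44.21 = 1.173 mg/L.
Y_obs = Y / (1 + k_d θ_c) = 0.449 / (1 + 0.109 × 17.4) = 0.449 / 2.897 = 0.1550.
Mass of BOD₅ removed per day: Q(S₀ − S) = 2300 × 2069 g/m³ = 4758 kg/d.
So the net sludge growth is P_X = 0.1550 × 4758 = 737.6 kg VSS/d.

P_X ≈ 738 kg VSS/d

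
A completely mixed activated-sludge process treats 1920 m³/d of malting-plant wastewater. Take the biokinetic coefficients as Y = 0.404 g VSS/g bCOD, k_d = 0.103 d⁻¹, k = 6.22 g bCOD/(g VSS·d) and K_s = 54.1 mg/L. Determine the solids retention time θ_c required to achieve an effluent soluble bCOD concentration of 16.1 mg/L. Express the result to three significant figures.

θ_c ≈ 2.11 d

From 1/θ_c = Y·k·S/(K_s + S) − k_d: Y·k·S/(K_s+S) = 0.404 × 6.22 × 16.1 / (54.1 + 16.1) = 0.5763 d⁻¹.
θ_c = 1/(μ − k_d) = 1/(0.5763 − 0.103) = 1/0.4733 = 2.113 d.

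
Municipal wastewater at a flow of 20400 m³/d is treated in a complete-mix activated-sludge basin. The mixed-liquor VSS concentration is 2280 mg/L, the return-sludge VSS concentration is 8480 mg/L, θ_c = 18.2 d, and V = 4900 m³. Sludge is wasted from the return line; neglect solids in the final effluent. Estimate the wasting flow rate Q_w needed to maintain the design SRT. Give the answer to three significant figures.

Q_w ≈ 72.4 m³/d

θ_c = V·X/(Q_w·X_r) when wasting from the recycle, so Q_w = V·X/(θ_c·X_r) = 4900 × 2280 / (18.2 × 8480) = 72.39 m³/d.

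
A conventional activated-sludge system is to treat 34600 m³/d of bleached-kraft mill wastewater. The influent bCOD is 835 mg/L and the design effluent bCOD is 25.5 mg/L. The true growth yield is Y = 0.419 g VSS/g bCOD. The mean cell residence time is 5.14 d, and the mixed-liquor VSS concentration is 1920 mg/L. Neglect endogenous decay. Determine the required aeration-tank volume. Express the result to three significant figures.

V·X = Y·Q·ΔS·θ_c gives V = 0.419 × 34600 × (835 − 25.5) × 5.14 / 1920 = 31417 m³.

V ≈ 31400 m³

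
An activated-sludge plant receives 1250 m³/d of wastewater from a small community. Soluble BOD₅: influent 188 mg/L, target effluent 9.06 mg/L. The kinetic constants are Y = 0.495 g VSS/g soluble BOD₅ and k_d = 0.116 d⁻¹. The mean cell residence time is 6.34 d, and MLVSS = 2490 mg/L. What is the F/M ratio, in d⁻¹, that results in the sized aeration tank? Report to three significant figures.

Rearranging the biomass balance for a CMAS with decay, V = Y·Q·ΔS·θ_c / [X·(1+k_d θ_c)] = 0.495 × 1250 × (188 − 9.06) × 6.34 / [2490 × (1 + 0.116 × 6.34)] = 7.02×10^5 / 4321 = 162.4 m³.
Food-to-microorganism ratio F/M = Q S₀ / (V X) = 1250 × 188 / (162.4 × 2490) = 0.5810 d⁻¹.

F/M ≈ 0.581 d⁻¹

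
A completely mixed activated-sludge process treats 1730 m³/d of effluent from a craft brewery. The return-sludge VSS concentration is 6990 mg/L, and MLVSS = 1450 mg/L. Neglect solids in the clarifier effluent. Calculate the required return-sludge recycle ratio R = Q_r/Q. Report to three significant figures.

Solids balance on the clarifier gives (1+R)X = R·X_r, so R = X/(X_r − X) = 1450 / (6990 − 1450) = 0.2617.

R ≈ 0.262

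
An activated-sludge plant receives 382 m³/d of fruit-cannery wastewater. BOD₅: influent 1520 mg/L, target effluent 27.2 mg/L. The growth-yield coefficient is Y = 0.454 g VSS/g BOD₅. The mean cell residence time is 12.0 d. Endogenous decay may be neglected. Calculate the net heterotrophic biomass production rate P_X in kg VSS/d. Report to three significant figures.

Since k_d ≈ 0, Y_obs = Y = 0.454 g VSS/g BOD₅.
Substrate removed = Q·(S₀ − S) = 382 m³/d × (1520 − 27.2) g/m³ = 5.7×10^5 g/d = 570.2 kg/d.
Biomass produced: P_X = Y_obs·Q·ΔS = 0.4540 × 570.2 ≈ 258.9 kg VSS/d.

P_X ≈ 259 kg VSS/d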